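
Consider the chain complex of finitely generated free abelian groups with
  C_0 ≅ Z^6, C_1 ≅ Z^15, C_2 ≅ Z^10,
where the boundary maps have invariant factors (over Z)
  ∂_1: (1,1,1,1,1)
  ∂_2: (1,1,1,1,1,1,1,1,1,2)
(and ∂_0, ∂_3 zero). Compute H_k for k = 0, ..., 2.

H_0 ≅ Z,  H_1 ≅ Z/2,  H_2 = 0.

H_0: b_0 = 6 − 0 − 5 = 1; torsion from ∂_1 factors > 1: none. So H_0 ≅ Z.
H_1: b_1 = 15 − 5 − 10 = 0; torsion from ∂_2 factors > 1: [2]. So H_1 ≅ Z/2.
H_2: b_2 = 10 − 10 − 0 = 0; torsion from ∂_3 factors > 1: none. So H_2 ≅ 0.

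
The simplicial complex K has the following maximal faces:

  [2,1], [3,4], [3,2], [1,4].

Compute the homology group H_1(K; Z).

H_1 = Z.

Take the total order 1 < 2 < 3 < 4 on the vertex set. Then K (dimension 1) consists of the simplices:

  0-simplices (4): [1], [2], [3], [4]
  1-simplices (4): [1,2], [1,4], [2,3], [3,4]

giving chain groups C_0 ≅ Z^4, C_1 ≅ Z^4.

Boundary ∂_1: C_1 → C_0 sends each edge [p,q] (with p < q) to q − p.
The resulting 4×4 matrix has rank 3, and its Smith normal form has invariant factors (1,1,1).

From H_k ≅ ker(∂_k) / im(∂_{k+1}) we obtain:

  H_1: rank ker ∂_1 − rank ∂_2 = (4 − 3) − 0 = 1, and there is no ∂_2, so H_1 = Z.

(K is a triangulation of the circle S^1.)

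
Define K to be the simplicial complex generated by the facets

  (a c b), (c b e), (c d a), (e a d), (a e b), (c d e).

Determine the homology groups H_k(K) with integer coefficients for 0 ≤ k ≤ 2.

H_0 = Z,  H_1 = 0,  H_2 = Z.

Order the vertices as a < b < c < d < e. Listing each simplex with vertices in this order, K has dimension 2 with simplices:

  0-simplices (5): a, b, c, d, e
  1-simplices (9): ab, ac, ad, ae, bc, be, cd, ce, de
  2-simplices (6): abc, abe, acd, ade, bce, cde

Hence C_0 ≅ Z^5, C_1 ≅ Z^9, C_2 ≅ Z^6.

The boundary map ∂_1: C_1 → C_0 maps an edge to its endpoints' difference, ∂[p,q] = q − p. For instance
  ∂be = e − b.
This gives a 5×9 integer matrix of rank 4; reducing to Smith normal form yields diagonal entries (1,1,1,1).

∂_2: C_2 → C_1 acts by ∂[p,q,r] = [q,r] − [p,r] + [p,q]. For instance
  ∂bce = ce − be + bc,
  ∂abe = be − ae + ab.
As a 9×6 matrix over Z this has rank 5, with invariant factors (1,1,1,1,1).

From H_k ≅ ker(∂_k) / im(∂_{k+1}) we obtain:

  H_0: rank C_0 − rank ∂_1 = 5 − 4 = 1, and the invariant factors of ∂_1 are all 1, so H_0 ≅ Z.
  H_1: rank ker ∂_1 − rank ∂_2 = (9 − 4) − 5 = 0, and the invariant factors of ∂_2 are all 1, so H_1 ≅ 0.
  H_2: rank ker ∂_2 − rank ∂_3 = (6 − 5) − 0 = 1, and there is no ∂_3, so H_2 ≅ Z.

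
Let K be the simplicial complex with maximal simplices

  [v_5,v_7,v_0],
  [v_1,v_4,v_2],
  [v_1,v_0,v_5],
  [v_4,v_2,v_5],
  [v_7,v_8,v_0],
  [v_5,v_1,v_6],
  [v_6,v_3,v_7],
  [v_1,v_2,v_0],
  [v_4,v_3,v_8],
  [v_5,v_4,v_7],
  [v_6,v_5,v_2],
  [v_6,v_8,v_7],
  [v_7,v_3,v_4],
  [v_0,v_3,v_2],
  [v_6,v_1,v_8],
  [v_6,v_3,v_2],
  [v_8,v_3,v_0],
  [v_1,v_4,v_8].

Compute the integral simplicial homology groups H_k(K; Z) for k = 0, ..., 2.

Fix the vertex order v_0 < v_1 < v_2 < v_3 < v_4 < v_5 < v_6 < v_7 < v_8 and write every simplex with vertices in increasing order. Then dim K = 2 and the simplices of K are:

  0-simplices (9): [v_0], [v_1], [v_2], [v_3], [v_4], [v_5], [v_6], [v_7], [v_8]
  1-simplices (27): (27 of them)
  2-simplices (18): (18 of them)

so the chain groups are C_0 ≅ Z^9, C_1 ≅ Z^27, C_2 ≅ Z^18.

∂_1: C_1 → C_0 sends each edge [p,q] (with p < q) to q − p. For instance
  ∂[v_4,v_7] = [v_7] − [v_4].
The resulting 9×27 matrix has rank 8, and its Smith normal form has invariant factors (1,1,1,1,1,1,1,1).

Boundary ∂_2: C_2 → C_1 sends each 2-simplex [p,q,r] to [q,r] − [p,r] + [p,q]. For instance
  ∂[v_0,v_7,v_8] = [v_7,v_8] − [v_0,v_8] + [v_0,v_7],
  ∂[v_1,v_6,v_8] = [v_6,v_8] − [v_1,v_8] + [v_1,v_6].
As a 27×18 matrix over Z this has rank 18, with invariant factors (1,1,1,1,1,1,1,1,1,1,1,1,1,1,1,1,1,2).

Now H_k = ker ∂_k / im ∂_{k+1}, so:

  H_0: rank C_0 − rank ∂_1 = 9 − 8 = 1, and the invariant factors of ∂_1 are all 1, so H_0 = Z.
  H_1: rank ker ∂_1 − rank ∂_2 = (27 − 8) − 18 = 1, and ∂_2 has invariant factor 2 > 1, so H_1 = Z ⊕ Z/2Z.
  H_2: rank ker ∂_2 − rank ∂_3 = (18 − 18) − 0 = 0, and there is no ∂_3, so H_2 = 0.

H_0 = Z,  H_1 = Z ⊕ Z/2Z,  H_2 = 0.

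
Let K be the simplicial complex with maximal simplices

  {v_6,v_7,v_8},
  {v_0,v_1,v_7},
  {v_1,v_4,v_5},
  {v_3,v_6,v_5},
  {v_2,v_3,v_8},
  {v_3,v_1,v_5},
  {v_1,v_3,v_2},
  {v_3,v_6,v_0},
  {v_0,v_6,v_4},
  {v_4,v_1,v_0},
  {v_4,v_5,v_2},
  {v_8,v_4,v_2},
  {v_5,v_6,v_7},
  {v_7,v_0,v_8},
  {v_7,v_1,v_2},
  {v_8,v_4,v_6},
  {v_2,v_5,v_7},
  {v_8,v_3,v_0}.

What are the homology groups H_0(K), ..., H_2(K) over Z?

H_0 ≅ Z,  H_1 ≅ Z ⊕ Z/2,  H_2 = 0.

Order the vertices as v_0 < v_1 < v_2 < v_3 < v_4 < v_5 < v_6 < v_7 < v_8. Listing each simplex with vertices in this order, K has dimension 2 with simplices:

  0-simplices (9): [v_0], [v_1], [v_2], [v_3], [v_4], [v_5], [v_6], [v_7], [v_8]
  1-simplices (27): (27 of them)
  2-simplices (18): (18 of them)

Hence C_0 ≅ Z^9, C_1 ≅ Z^27, C_2 ≅ Z^18.

The boundary map ∂_1: C_1 → C_0 maps an edge to its endpoints' difference, ∂[p,q] = q − p.
The 9×27 boundary matrix has rank 8 and Smith normal form diag(1,1,1,1,1,1,1,1).

Boundary ∂_2: C_2 → C_1 maps a triangle to the signed sum of its edges. For instance
  ∂[v_1,v_3,v_5] = [v_3,v_5] − [v_1,v_5] + [v_1,v_3],
  ∂[v_4,v_6,v_8] = [v_6,v_8] − [v_4,v_8] + [v_4,v_6].
This gives a 27×18 integer matrix of rank 18; reducing to Smith normal form yields diagonal entries (1,1,1,1,1,1,1,1,1,1,1,1,1,1,1,1,1,2).

Computing H_k = (kernel of ∂_k) / (image of ∂_{k+1}):

  H_0: rank C_0 − rank ∂_1 = 9 − 8 = 1, and the invariant factors of ∂_1 are all 1, so H_0 = Z.
  H_1: rank ker ∂_1 − rank ∂_2 = (27 − 8) − 18 = 1, and ∂_2 has invariant factor 2 > 1, so H_1 = Z ⊕ Z/2.
  H_2: rank ker ∂_2 − rank ∂_3 = (18 − 18) − 0 = 0, and there is no ∂_3, so H_2 = 0.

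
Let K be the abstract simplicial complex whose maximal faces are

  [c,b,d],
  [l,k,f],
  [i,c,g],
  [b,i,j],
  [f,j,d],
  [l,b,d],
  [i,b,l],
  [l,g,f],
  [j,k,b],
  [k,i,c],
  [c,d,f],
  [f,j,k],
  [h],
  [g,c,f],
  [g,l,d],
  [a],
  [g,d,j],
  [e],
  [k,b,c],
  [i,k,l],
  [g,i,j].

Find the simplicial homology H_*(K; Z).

H_0 = Z^4,  H_1 = Z ⊕ Z/2,  H_2 = 0.

Fix the vertex order a < b < c < d < e < f < g < h < i < j < k < l and write every simplex with vertices in increasing order. Then dim K = 2 and the simplices of K are:

  0-simplices (12): a, b, c, d, e, f, g, h, i, j, k, l
  1-simplices (27): bc, bd, bi, bj, bk, bl, cd, cf, cg, ci, ck, df, dg, dj, dl, fg, fj, fk, fl, gi, gj, gl, ij, ik, il, jk, kl
  2-simplices (18): bcd, bck, bdl, bij, bil, bjk, cdf, cfg, cgi, cik, dfj, dgj, dgl, fgl, fjk, fkl, gij, ikl

giving chain groups C_0 ≅ Z^12, C_1 ≅ Z^27, C_2 ≅ Z^18.

Boundary ∂_1: C_1 → C_0 maps an edge to its endpoints' difference, ∂[p,q] = q − p.
The resulting 12×27 matrix has rank 8, and its Smith normal form has invariant factors (1,1,1,1,1,1,1,1).

Boundary ∂_2: C_2 → C_1 sends each 2-simplex [p,q,r] to [q,r] − [p,r] + [p,q]. For instance
  ∂cfg = fg − cg + cf,
  ∂bij = ij − bj + bi.
The 27×18 boundary matrix has rank 18 and Smith normal form diag(1,1,1,1,1,1,1,1,1,1,1,1,1,1,1,1,1,2).

Computing H_k = (kernel of ∂_k) / (image of ∂_{k+1}):

  H_0: rank C_0 − rank ∂_1 = 12 − 8 = 4, and the invariant factors of ∂_1 are all 1, so H_0 ≅ Z^4.
  H_1: rank ker ∂_1 − rank ∂_2 = (27 − 8) − 18 = 1, and ∂_2 has invariant factor 2 > 1, so H_1 ≅ Z ⊕ Z/2.
  H_2: rank ker ∂_2 − rank ∂_3 = (18 − 18) − 0 = 0, and there is no ∂_3, so H_2 ≅ 0.

As a check, the Euler characteristic is 12 − 27 + 18 = 3, which agrees with 4 − 1 + 0 = 3.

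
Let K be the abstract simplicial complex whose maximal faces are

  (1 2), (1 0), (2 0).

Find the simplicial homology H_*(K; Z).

H_0 ≅ Z,  H_1 ≅ Z.

Order the vertices as 0 < 1 < 2. Listing each simplex with vertices in this order, K has dimension 1 with simplices:

  0-simplices (3): [0], [1], [2]
  1-simplices (3): [0,1], [0,2], [1,2]

giving chain groups C_0 ≅ Z^3, C_1 ≅ Z^3.

∂_1: C_1 → C_0 maps an edge to its endpoints' difference, ∂[p,q] = q − p.
As a 3×3 matrix over Z this has rank 2, with invariant factors (1,1).

Reading off H_k = ker ∂_k / im ∂_{k+1}:

  H_0: rank C_0 − rank ∂_1 = 3 − 2 = 1, and the invariant factors of ∂_1 are all 1, so H_0 ≅ Z.
  H_1: rank ker ∂_1 − rank ∂_2 = (3 − 2) − 0 = 1, and there is no ∂_2, so H_1 ≅ Z.

(K is a triangulation of the circle S^1.)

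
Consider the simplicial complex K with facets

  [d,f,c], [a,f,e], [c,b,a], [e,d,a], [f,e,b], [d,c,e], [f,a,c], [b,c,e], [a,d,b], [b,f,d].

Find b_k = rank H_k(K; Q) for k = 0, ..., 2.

b_0 = 1, b_1 = 0, b_2 = 0.

Fix the vertex order a < b < c < d < e < f and write every simplex with vertices in increasing order. Then dim K = 2 and the simplices of K are:

  0-simplices (6): a, b, c, d, e, f
  1-simplices (15): ab, ac, ad, ae, af, bc, bd, be, bf, cd, ce, cf, de, df, ef
  2-simplices (10): abc, abd, acf, ade, aef, bce, bdf, bef, cde, cdf

so the chain groups are C_0 ≅ Z^6, C_1 ≅ Z^15, C_2 ≅ Z^10.

The boundary map ∂_1: C_1 → C_0 is given by ∂[p,q] = [q] − [p].
The resulting 6×15 matrix has rank 5, and its Smith normal form has invariant factors (1,1,1,1,1).

Boundary ∂_2: C_2 → C_1 maps a triangle to the signed sum of its edges. For instance
  ∂cdf = df − cf + cd,
  ∂abc = bc − ac + ab.
As a 15×10 matrix over Z this has rank 10, with invariant factors (1,1,1,1,1,1,1,1,1,2).

Computing H_k = (kernel of ∂_k) / (image of ∂_{k+1}):

  H_0: rank C_0 − rank ∂_1 = 6 − 5 = 1, and the invariant factors of ∂_1 are all 1, so H_0 ≅ Z.
  H_1: rank ker ∂_1 − rank ∂_2 = (15 − 5) − 10 = 0, and ∂_2 has invariant factor 2 > 1, so H_1 ≅ Z/2.
  H_2: rank ker ∂_2 − rank ∂_3 = (10 − 10) − 0 = 0, and there is no ∂_3, so H_2 ≅ 0.

Hence the Betti numbers are b_0 = 1, b_1 = 0, b_2 = 0.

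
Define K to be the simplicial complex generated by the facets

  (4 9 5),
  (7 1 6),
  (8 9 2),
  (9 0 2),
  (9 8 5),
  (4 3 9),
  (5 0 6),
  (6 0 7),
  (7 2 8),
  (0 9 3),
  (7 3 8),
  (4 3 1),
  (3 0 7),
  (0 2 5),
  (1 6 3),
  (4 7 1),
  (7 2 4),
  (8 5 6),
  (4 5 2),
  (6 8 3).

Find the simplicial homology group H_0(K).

Fix the vertex order 0 < 1 < 2 < 3 < 4 < 5 < 6 < 7 < 8 < 9 and write every simplex with vertices in increasing order. Then dim K = 2 and the simplices of K are:

  0-simplices (10): [0], [1], [2], [3], [4], [5], [6], [7], [8], [9]
  1-simplices (30): (30 of them)
  2-simplices (20): (20 of them)

giving chain groups C_0 ≅ Z^10, C_1 ≅ Z^30, C_2 ≅ Z^20.

The boundary map ∂_1: C_1 → C_0 maps an edge to its endpoints' difference, ∂[p,q] = q − p. For instance
  ∂[2,9] = [9] − [2].
This gives a 10×30 integer matrix of rank 9; reducing to Smith normal form yields diagonal entries (1,1,1,1,1,1,1,1,1).

∂_2: C_2 → C_1 acts by ∂[p,q,r] = [q,r] − [p,r] + [p,q]. For instance
  ∂[0,3,9] = [3,9] − [0,9] + [0,3],
  ∂[5,8,9] = [8,9] − [5,9] + [5,8].
The resulting 30×20 matrix has rank 20, and its Smith normal form has invariant factors (1,1,1,1,1,1,1,1,1,1,1,1,1,1,1,1,1,1,1,2).

Reading off H_k = ker ∂_k / im ∂_{k+1}:

  H_0: rank C_0 − rank ∂_1 = 10 − 9 = 1, and the invariant factors of ∂_1 are all 1, so H_0 ≅ Z.

(K is a triangulation of the Klein bottle.)

H_0 ≅ Z.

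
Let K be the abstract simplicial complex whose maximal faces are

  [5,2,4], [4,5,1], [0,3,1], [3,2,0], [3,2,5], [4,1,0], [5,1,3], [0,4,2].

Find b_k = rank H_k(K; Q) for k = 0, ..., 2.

Fix the vertex order 0 < 1 < 2 < 3 < 4 < 5 and write every simplex with vertices in increasing order. Then dim K = 2 and the simplices of K are:

  0-simplices (6): [0], [1], [2], [3], [4], [5]
  1-simplices (12): [0,1], [0,2], [0,3], [0,4], [1,3], [1,4], [1,5], [2,3], [2,4], [2,5], [3,5], [4,5]
  2-simplices (8): [0,1,3], [0,1,4], [0,2,3], [0,2,4], [1,3,5], [1,4,5], [2,3,5], [2,4,5]

giving chain groups C_0 ≅ Z^6, C_1 ≅ Z^12, C_2 ≅ Z^8.

Boundary ∂_1: C_1 → C_0 maps an edge to its endpoints' difference, ∂[p,q] = q − p. For instance
  ∂[0,4] = [4] − [0].
As a 6×12 matrix over Z this has rank 5, with invariant factors (1,1,1,1,1).

Boundary ∂_2: C_2 → C_1 maps a triangle to the signed sum of its edges. For instance
  ∂[2,3,5] = [3,5] − [2,5] + [2,3],
  ∂[0,1,3] = [1,3] − [0,3] + [0,1].
As a 12×8 matrix over Z this has rank 7, with invariant factors (1,1,1,1,1,1,1).

From H_k ≅ ker(∂_k) / im(∂_{k+1}) we obtain:

  H_0: rank C_0 − rank ∂_1 = 6 − 5 = 1, and the invariant factors of ∂_1 are all 1, so H_0 = Z.
  H_1: rank ker ∂_1 − rank ∂_2 = (12 − 5) − 7 = 0, and the invariant factors of ∂_2 are all 1, so H_1 = 0.
  H_2: rank ker ∂_2 − rank ∂_3 = (8 − 7) − 0 = 1, and there is no ∂_3, so H_2 = Z.

Hence the Betti numbers are b_0 = 1, b_1 = 0, b_2 = 1.

b_0 = 1, b_1 = 0, b_2 = 1.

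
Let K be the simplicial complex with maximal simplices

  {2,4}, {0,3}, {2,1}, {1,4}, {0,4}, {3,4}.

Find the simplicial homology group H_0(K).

We work with the vertex ordering 0 < 1 < 2 < 3 < 4. The simplices of K, each written with vertices in increasing order, are:

  0-simplices (5): [0], [1], [2], [3], [4]
  1-simplices (6): [0,3], [0,4], [1,2], [1,4], [2,4], [3,4]

Hence C_0 ≅ Z^5, C_1 ≅ Z^6.

The boundary map ∂_1: C_1 → C_0 is given by ∂[p,q] = [q] − [p]. For instance
  ∂[1,4] = [4] − [1].
As a 5×6 matrix over Z this has rank 4, with invariant factors (1,1,1,1).

Computing H_k = (kernel of ∂_k) / (image of ∂_{k+1}):

  H_0: rank C_0 − rank ∂_1 = 5 − 4 = 1, and the invariant factors of ∂_1 are all 1, so H_0 ≅ Z.

H_0 ≅ Z.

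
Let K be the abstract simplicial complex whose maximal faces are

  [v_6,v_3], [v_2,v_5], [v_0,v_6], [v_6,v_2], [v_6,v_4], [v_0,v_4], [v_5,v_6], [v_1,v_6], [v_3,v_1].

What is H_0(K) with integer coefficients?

H_0 ≅ Z.

We work with the vertex ordering v_0 < v_1 < v_2 < v_3 < v_4 < v_5 < v_6. The simplices of K, each written with vertices in increasing order, are:

  0-simplices (7): [v_0], [v_1], [v_2], [v_3], [v_4], [v_5], [v_6]
  1-simplices (9): [v_0,v_4], [v_0,v_6], [v_1,v_3], [v_1,v_6], [v_2,v_5], [v_2,v_6], [v_3,v_6], [v_4,v_6], [v_5,v_6]

giving chain groups C_0 ≅ Z^7, C_1 ≅ Z^9.

∂_1: C_1 → C_0 is given by ∂[p,q] = [q] − [p].
This gives a 7×9 integer matrix of rank 6; reducing to Smith normal form yields diagonal entries (1,1,1,1,1,1).

Reading off H_k = ker ∂_k / im ∂_{k+1}:

  H_0: rank C_0 − rank ∂_1 = 7 − 6 = 1, and the invariant factors of ∂_1 are all 1, so H_0 ≅ Z.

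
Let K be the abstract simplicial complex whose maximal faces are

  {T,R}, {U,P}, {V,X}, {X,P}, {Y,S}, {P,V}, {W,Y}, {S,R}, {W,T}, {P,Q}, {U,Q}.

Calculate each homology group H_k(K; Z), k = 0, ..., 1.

H_0 ≅ Z^2,  H_1 ≅ Z^3.

Fix the vertex order P < Q < R < S < T < U < V < W < X < Y and write every simplex with vertices in increasing order. Then dim K = 1 and the simplices of K are:

  0-simplices (10): P, Q, R, S, T, U, V, W, X, Y
  1-simplices (11): PQ, PU, PV, PX, QU, RS, RT, SY, TW, VX, WY

giving chain groups C_0 ≅ Z^10, C_1 ≅ Z^11.

∂_1: C_1 → C_0 is given by ∂[p,q] = [q] − [p].
As a 10×11 matrix over Z this has rank 8, with invariant factors (1,1,1,1,1,1,1,1).

Computing H_k = (kernel of ∂_k) / (image of ∂_{k+1}):

  H_0: rank C_0 − rank ∂_1 = 10 − 8 = 2, and the invariant factors of ∂_1 are all 1, so H_0 = Z^2.
  H_1: rank ker ∂_1 − rank ∂_2 = (11 − 8) − 0 = 3, and there is no ∂_2, so H_1 = Z^3.

As a check, the Euler characteristic is 10 − 11 = -1, which agrees with 2 − 3 = -1.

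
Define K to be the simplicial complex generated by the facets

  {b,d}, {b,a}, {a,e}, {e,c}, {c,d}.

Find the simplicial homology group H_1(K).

Take the total order a < b < c < d < e on the vertex set. Then K (dimension 1) consists of the simplices:

  0-simplices (5): a, b, c, d, e
  1-simplices (5): ab, ae, bd, cd, ce

Hence C_0 ≅ Z^5, C_1 ≅ Z^5.

∂_1: C_1 → C_0 sends each edge [p,q] (with p < q) to q − p. For instance
  ∂bd = d − b.
The 5×5 boundary matrix has rank 4 and Smith normal form diag(1,1,1,1).

Now H_k = ker ∂_k / im ∂_{k+1}, so:

  H_1: rank ker ∂_1 − rank ∂_2 = (5 − 4) − 0 = 1, and there is no ∂_2, so H_1 = Z.

(K is a triangulation of the circle S^1.)

H_1 ≅ Z.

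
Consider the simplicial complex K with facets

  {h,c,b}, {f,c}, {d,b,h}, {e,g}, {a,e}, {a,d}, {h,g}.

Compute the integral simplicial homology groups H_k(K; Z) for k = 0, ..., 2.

Take the total order a < b < c < d < e < f < g < h on the vertex set. Then K (dimension 2) consists of the simplices:

  0-simplices (8): a, b, c, d, e, f, g, h
  1-simplices (10): ad, ae, bc, bd, bh, cf, ch, dh, eg, gh
  2-simplices (2): bch, bdh

so the chain groups are C_0 ≅ Z^8, C_1 ≅ Z^10, C_2 ≅ Z^2.

Boundary ∂_1: C_1 → C_0 maps an edge to its endpoints' difference, ∂[p,q] = q − p.
The 8×10 boundary matrix has rank 7 and Smith normal form diag(1,1,1,1,1,1,1).

∂_2: C_2 → C_1 acts by ∂[p,q,r] = [q,r] − [p,r] + [p,q]. For instance
  ∂bch = ch − bh + bc,
  ∂bdh = dh − bh + bd.
This gives a 10×2 integer matrix of rank 2; reducing to Smith normal form yields diagonal entries (1,1).

Now H_k = ker ∂_k / im ∂_{k+1}, so:

  H_0: rank C_0 − rank ∂_1 = 8 − 7 = 1, and the invariant factors of ∂_1 are all 1, so H_0 = Z.
  H_1: rank ker ∂_1 − rank ∂_2 = (10 − 7) − 2 = 1, and the invariant factors of ∂_2 are all 1, so H_1 = Z.
  H_2: rank ker ∂_2 − rank ∂_3 = (2 − 2) − 0 = 0, and there is no ∂_3, so H_2 = 0.

H_0 ≅ Z,  H_1 ≅ Z,  H_2 = 0.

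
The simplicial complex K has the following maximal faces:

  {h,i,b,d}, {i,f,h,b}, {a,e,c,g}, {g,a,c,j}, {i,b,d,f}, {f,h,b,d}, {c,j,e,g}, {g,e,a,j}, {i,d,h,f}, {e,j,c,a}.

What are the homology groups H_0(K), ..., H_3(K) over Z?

H_0 = Z^2,  H_1 = 0,  H_2 = 0,  H_3 = Z^2.

Fix the vertex order a < b < c < d < e < f < g < h < i < j and write every simplex with vertices in increasing order. Then dim K = 3 and the simplices of K are:

  0-simplices (10): a, b, c, d, e, f, g, h, i, j
  1-simplices (20): ac, ae, ag, aj, bd, bf, bh, bi, ce, cg, cj, df, dh, di, eg, ej, fh, fi, gj, hi
  2-simplices (20): ace, acg, acj, aeg, aej, agj, bdf, bdh, bdi, bfh, bfi, bhi, ceg, cej, cgj, dfh, dfi, dhi, egj, fhi
  3-simplices (10): aceg, acej, acgj, aegj, bdfh, bdfi, bdhi, bfhi, cegj, dfhi

so the chain groups are C_0 ≅ Z^10, C_1 ≅ Z^20, C_2 ≅ Z^20, C_3 ≅ Z^10.

∂_1: C_1 → C_0 is given by ∂[p,q] = [q] − [p].
As a 10×20 matrix over Z this has rank 8, with invariant factors (1,1,1,1,1,1,1,1).

∂_2: C_2 → C_1 acts by ∂[p,q,r] = [q,r] − [p,r] + [p,q]. For instance
  ∂dhi = hi − di + dh,
  ∂fhi = hi − fi + fh.
The 20×20 boundary matrix has rank 12 and Smith normal form diag(1,1,1,1,1,1,1,1,1,1,1,1).

∂_3: C_3 → C_2 sends each 3-simplex σ to the alternating sum Σ_i (−1)^i (σ with its i-th vertex removed). For instance
  ∂aceg = ceg − aeg + acg − ace,
  ∂dfhi = fhi − dhi + dfi − dfh.
This gives a 20×10 integer matrix of rank 8; reducing to Smith normal form yields diagonal entries (1,1,1,1,1,1,1,1).

From H_k ≅ ker(∂_k) / im(∂_{k+1}) we obtain:

  H_0: rank C_0 − rank ∂_1 = 10 − 8 = 2, and the invariant factors of ∂_1 are all 1, so H_0 ≅ Z^2.
  H_1: rank ker ∂_1 − rank ∂_2 = (20 − 8) − 12 = 0, and the invariant factors of ∂_2 are all 1, so H_1 ≅ 0.
  H_2: rank ker ∂_2 − rank ∂_3 = (20 − 12) − 8 = 0, and the invariant factors of ∂_3 are all 1, so H_2 ≅ 0.
  H_3: rank ker ∂_3 − rank ∂_4 = (10 − 8) − 0 = 2, and there is no ∂_4, so H_3 ≅ Z^2.

(K is a triangulation of the disjoint union of the 3-sphere S^3 and the 3-sphere S^3.)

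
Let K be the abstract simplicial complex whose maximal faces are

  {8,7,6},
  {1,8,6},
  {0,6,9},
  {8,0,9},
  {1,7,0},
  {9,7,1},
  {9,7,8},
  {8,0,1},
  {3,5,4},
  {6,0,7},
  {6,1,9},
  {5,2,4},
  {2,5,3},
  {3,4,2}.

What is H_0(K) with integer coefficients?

H_0 ≅ Z^2.

Take the total order 0 < 1 < 2 < 3 < 4 < 5 < 6 < 7 < 8 < 9 on the vertex set. Then K (dimension 2) consists of the simplices:

  0-simplices (10): [0], [1], [2], [3], [4], [5], [6], [7], [8], [9]
  1-simplices (21): [0,1], [0,6], [0,7], [0,8], [0,9], [1,6], [1,7], [1,8], [1,9], [2,3], [2,4], [2,5], [3,4], [3,5], [4,5], [6,7], [6,8], [6,9], [7,8], [7,9], [8,9]
  2-simplices (14): [0,1,7], [0,1,8], [0,6,7], [0,6,9], [0,8,9], [1,6,8], [1,6,9], [1,7,9], [2,3,4], [2,3,5], [2,4,5], [3,4,5], [6,7,8], [7,8,9]

giving chain groups C_0 ≅ Z^10, C_1 ≅ Z^21, C_2 ≅ Z^14.

The boundary map ∂_1: C_1 → C_0 maps an edge to its endpoints' difference, ∂[p,q] = q − p. For instance
  ∂[0,6] = [6] − [0].
The 10×21 boundary matrix has rank 8 and Smith normal form diag(1,1,1,1,1,1,1,1).

The boundary map ∂_2: C_2 → C_1 acts by ∂[p,q,r] = [q,r] − [p,r] + [p,q]. For instance
  ∂[3,4,5] = [4,5] − [3,5] + [3,4],
  ∂[1,6,9] = [6,9] − [1,9] + [1,6].
As a 21×14 matrix over Z this has rank 13, with invariant factors (1,1,1,1,1,1,1,1,1,1,1,1,2).

Reading off H_k = ker ∂_k / im ∂_{k+1}:

  H_0: rank C_0 − rank ∂_1 = 10 − 8 = 2, and the invariant factors of ∂_1 are all 1, so H_0 = Z^2.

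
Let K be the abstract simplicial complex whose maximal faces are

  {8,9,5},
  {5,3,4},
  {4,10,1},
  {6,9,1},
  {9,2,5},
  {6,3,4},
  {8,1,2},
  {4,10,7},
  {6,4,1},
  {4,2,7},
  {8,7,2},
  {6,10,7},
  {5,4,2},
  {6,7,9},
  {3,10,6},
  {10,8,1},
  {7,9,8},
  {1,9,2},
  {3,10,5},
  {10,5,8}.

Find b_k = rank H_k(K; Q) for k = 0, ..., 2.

b_0 = 1, b_1 = 1, b_2 = 0.

Take the total order 1 < 2 < 3 < 4 < 5 < 6 < 7 < 8 < 9 < 10 on the vertex set. Then K (dimension 2) consists of the simplices:

  0-simplices (10): [1], [2], [3], [4], [5], [6], [7], [8], [9], [10]
  1-simplices (30): (30 of them)
  2-simplices (20): (20 of them)

so the chain groups are C_0 ≅ Z^10, C_1 ≅ Z^30, C_2 ≅ Z^20.

Boundary ∂_1: C_1 → C_0 sends each edge [p,q] (with p < q) to q − p.
The 10×30 boundary matrix has rank 9 and Smith normal form diag(1,1,1,1,1,1,1,1,1).

∂_2: C_2 → C_1 sends each 2-simplex [p,q,r] to [q,r] − [p,r] + [p,q]. For instance
  ∂[1,2,8] = [2,8] − [1,8] + [1,2],
  ∂[1,8,10] = [8,10] − [1,10] + [1,8].
The 30×20 boundary matrix has rank 20 and Smith normal form diag(1,1,1,1,1,1,1,1,1,1,1,1,1,1,1,1,1,1,1,2).

Now H_k = ker ∂_k / im ∂_{k+1}, so:

  H_0: rank C_0 − rank ∂_1 = 10 − 9 = 1, and the invariant factors of ∂_1 are all 1, so H_0 = Z.
  H_1: rank ker ∂_1 − rank ∂_2 = (30 − 9) − 20 = 1, and ∂_2 has invariant factor 2 > 1, so H_1 = Z ⊕ Z/2.
  H_2: rank ker ∂_2 − rank ∂_3 = (20 − 20) − 0 = 0, and there is no ∂_3, so H_2 = 0.

Hence the Betti numbers are b_0 = 1, b_1 = 1, b_2 = 0.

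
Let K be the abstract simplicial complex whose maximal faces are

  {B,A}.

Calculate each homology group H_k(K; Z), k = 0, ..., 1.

H_0 = Z,  H_1 = 0.

Take the total order A < B on the vertex set. Then K (dimension 1) consists of the simplices:

  0-simplices (2): A, B
  1-simplices (1): AB

Hence C_0 ≅ Z^2, C_1 ≅ Z^1.

∂_1: C_1 → C_0 sends each edge [p,q] (with p < q) to q − p. For instance
  ∂AB = B − A.
This gives a 2×1 integer matrix of rank 1; reducing to Smith normal form yields diagonal entries (1).

Reading off H_k = ker ∂_k / im ∂_{k+1}:

  H_0: rank C_0 − rank ∂_1 = 2 − 1 = 1, and the invariant factors of ∂_1 are all 1, so H_0 ≅ Z.
  H_1: rank ker ∂_1 − rank ∂_2 = (1 − 1) − 0 = 0, and there is no ∂_2, so H_1 ≅ 0.

As a check, the Euler characteristic is 2 − 1 = 1, which agrees with 1 − 0 = 1.
(K is a triangulation of the 1-simplex.)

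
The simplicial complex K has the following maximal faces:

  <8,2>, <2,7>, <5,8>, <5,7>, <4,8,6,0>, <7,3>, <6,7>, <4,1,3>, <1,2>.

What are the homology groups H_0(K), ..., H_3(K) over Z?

H_0 = Z,  H_1 = Z^4,  H_2 = 0,  H_3 = 0.

Take the total order 0 < 1 < 2 < 3 < 4 < 5 < 6 < 7 < 8 on the vertex set. Then K (dimension 3) consists of the simplices:

  0-simplices (9): [0], [1], [2], [3], [4], [5], [6], [7], [8]
  1-simplices (16): [0,4], [0,6], [0,8], [1,2], [1,3], [1,4], [2,7], [2,8], [3,4], [3,7], [4,6], [4,8], [5,7], [5,8], [6,7], [6,8]
  2-simplices (5): [0,4,6], [0,4,8], [0,6,8], [1,3,4], [4,6,8]
  3-simplices (1): [0,4,6,8]

so the chain groups are C_0 ≅ Z^9, C_1 ≅ Z^16, C_2 ≅ Z^5, C_3 ≅ Z^1.

∂_1: C_1 → C_0 sends each edge [p,q] (with p < q) to q − p. For instance
  ∂[0,8] = [8] − [0].
The resulting 9×16 matrix has rank 8, and its Smith normal form has invariant factors (1,1,1,1,1,1,1,1).

Boundary ∂_2: C_2 → C_1 sends each 2-simplex [p,q,r] to [q,r] − [p,r] + [p,q]. For instance
  ∂[4,6,8] = [6,8] − [4,8] + [4,6],
  ∂[0,4,6] = [4,6] − [0,6] + [0,4].
This gives a 16×5 integer matrix of rank 4; reducing to Smith normal form yields diagonal entries (1,1,1,1).

∂_3: C_3 → C_2 sends each 3-simplex σ to the alternating sum Σ_i (−1)^i (σ with its i-th vertex removed). For instance
  ∂[0,4,6,8] = [4,6,8] − [0,6,8] + [0,4,8] − [0,4,6].
As a 5×1 matrix over Z this has rank 1, with invariant factors (1).

From H_k ≅ ker(∂_k) / im(∂_{k+1}) we obtain:

  H_0: rank C_0 − rank ∂_1 = 9 − 8 = 1, and the invariant factors of ∂_1 are all 1, so H_0 ≅ Z.
  H_1: rank ker ∂_1 − rank ∂_2 = (16 − 8) − 4 = 4, and the invariant factors of ∂_2 are all 1, so H_1 ≅ Z^4.
  H_2: rank ker ∂_2 − rank ∂_3 = (5 − 4) − 1 = 0, and the invariant factors of ∂_3 are all 1, so H_2 ≅ 0.
  H_3: rank ker ∂_3 − rank ∂_4 = (1 − 1) − 0 = 0, and there is no ∂_4, so H_3 ≅ 0.

As a check, the Euler characteristic is 9 − 16 + 5 − 1 = -3, which agrees with 1 − 4 + 0 − 0 = -3.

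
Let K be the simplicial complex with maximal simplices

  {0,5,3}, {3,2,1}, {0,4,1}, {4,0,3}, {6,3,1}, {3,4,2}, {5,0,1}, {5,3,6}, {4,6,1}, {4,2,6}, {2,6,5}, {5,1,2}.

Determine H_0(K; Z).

H_0 = Z.

Fix the vertex order 0 < 1 < 2 < 3 < 4 < 5 < 6 and write every simplex with vertices in increasing order. Then dim K = 2 and the simplices of K are:

  0-simplices (7): [0], [1], [2], [3], [4], [5], [6]
  1-simplices (18): [0,1], [0,3], [0,4], [0,5], [1,2], [1,3], [1,4], [1,5], [1,6], [2,3], [2,4], [2,5], [2,6], [3,4], [3,5], [3,6], [4,6], [5,6]
  2-simplices (12): [0,1,4], [0,1,5], [0,3,4], [0,3,5], [1,2,3], [1,2,5], [1,3,6], [1,4,6], [2,3,4], [2,4,6], [2,5,6], [3,5,6]

so the chain groups are C_0 ≅ Z^7, C_1 ≅ Z^18, C_2 ≅ Z^12.

Boundary ∂_1: C_1 → C_0 sends each edge [p,q] (with p < q) to q − p.
This gives a 7×18 integer matrix of rank 6; reducing to Smith normal form yields diagonal entries (1,1,1,1,1,1).

Boundary ∂_2: C_2 → C_1 maps a triangle to the signed sum of its edges. For instance
  ∂[3,5,6] = [5,6] − [3,6] + [3,5],
  ∂[0,1,4] = [1,4] − [0,4] + [0,1].
The resulting 18×12 matrix has rank 12, and its Smith normal form has invariant factors (1,1,1,1,1,1,1,1,1,1,1,2).

Now H_k = ker ∂_k / im ∂_{k+1}, so:

  H_0: rank C_0 − rank ∂_1 = 7 − 6 = 1, and the invariant factors of ∂_1 are all 1, so H_0 ≅ Z.

(K is a triangulation of the real projective plane RP^2.)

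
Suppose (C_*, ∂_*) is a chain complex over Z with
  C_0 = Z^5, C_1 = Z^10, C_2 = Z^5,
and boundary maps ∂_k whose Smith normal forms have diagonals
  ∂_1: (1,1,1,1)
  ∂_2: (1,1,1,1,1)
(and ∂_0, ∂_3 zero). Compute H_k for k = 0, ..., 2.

H_0: b_0 = 5 − 0 − 4 = 1; torsion from ∂_1 factors > 1: none. So H_0 ≅ Z.
H_1: b_1 = 10 − 4 − 5 = 1; torsion from ∂_2 factors > 1: none. So H_1 ≅ Z.
H_2: b_2 = 5 − 5 − 0 = 0; torsion from ∂_3 factors > 1: none. So H_2 ≅ 0.

H_0 ≅ Z,  H_1 ≅ Z,  H_2 = 0.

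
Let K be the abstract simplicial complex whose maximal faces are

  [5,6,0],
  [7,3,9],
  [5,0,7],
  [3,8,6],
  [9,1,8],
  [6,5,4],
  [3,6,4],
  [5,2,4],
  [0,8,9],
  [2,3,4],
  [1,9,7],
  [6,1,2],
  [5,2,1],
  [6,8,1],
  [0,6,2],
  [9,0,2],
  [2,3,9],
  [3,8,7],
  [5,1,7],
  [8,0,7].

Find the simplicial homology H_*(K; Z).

Take the total order 0 < 1 < 2 < 3 < 4 < 5 < 6 < 7 < 8 < 9 on the vertex set. Then K (dimension 2) consists of the simplices:

  0-simplices (10): [0], [1], [2], [3], [4], [5], [6], [7], [8], [9]
  1-simplices (30): (30 of them)
  2-simplices (20): (20 of them)

Hence C_0 ≅ Z^10, C_1 ≅ Z^30, C_2 ≅ Z^20.

The boundary map ∂_1: C_1 → C_0 maps an edge to its endpoints' difference, ∂[p,q] = q − p. For instance
  ∂[3,6] = [6] − [3].
As a 10×30 matrix over Z this has rank 9, with invariant factors (1,1,1,1,1,1,1,1,1).

The boundary map ∂_2: C_2 → C_1 acts by ∂[p,q,r] = [q,r] − [p,r] + [p,q]. For instance
  ∂[3,6,8] = [6,8] − [3,8] + [3,6],
  ∂[0,2,9] = [2,9] − [0,9] + [0,2].
This gives a 30×20 integer matrix of rank 20; reducing to Smith normal form yields diagonal entries (1,1,1,1,1,1,1,1,1,1,1,1,1,1,1,1,1,1,1,2).

Now H_k = ker ∂_k / im ∂_{k+1}, so:

  H_0: rank C_0 − rank ∂_1 = 10 − 9 = 1, and the invariant factors of ∂_1 are all 1, so H_0 = Z.
  H_1: rank ker ∂_1 − rank ∂_2 = (30 − 9) − 20 = 1, and ∂_2 has invariant factor 2 > 1, so H_1 = Z × Z/2.
  H_2: rank ker ∂_2 − rank ∂_3 = (20 − 20) − 0 = 0, and there is no ∂_3, so H_2 = 0.

(K is a triangulation of the Klein bottle.)

H_0 = Z,  H_1 = Z × Z/2,  H_2 = 0.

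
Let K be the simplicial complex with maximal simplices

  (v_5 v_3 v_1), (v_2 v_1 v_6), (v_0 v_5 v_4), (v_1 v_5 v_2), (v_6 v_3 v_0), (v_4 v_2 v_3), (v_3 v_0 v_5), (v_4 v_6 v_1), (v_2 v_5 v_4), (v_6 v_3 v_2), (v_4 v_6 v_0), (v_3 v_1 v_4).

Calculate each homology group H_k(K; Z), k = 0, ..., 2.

H_0 ≅ Z,  H_1 ≅ Z/2,  H_2 = 0.

Order the vertices as v_0 < v_1 < v_2 < v_3 < v_4 < v_5 < v_6. Listing each simplex with vertices in this order, K has dimension 2 with simplices:

  0-simplices (7): [v_0], [v_1], [v_2], [v_3], [v_4], [v_5], [v_6]
  1-simplices (18): (18 of them)
  2-simplices (12): (12 of them)

so the chain groups are C_0 ≅ Z^7, C_1 ≅ Z^18, C_2 ≅ Z^12.

The boundary map ∂_1: C_1 → C_0 is given by ∂[p,q] = [q] − [p].
This gives a 7×18 integer matrix of rank 6; reducing to Smith normal form yields diagonal entries (1,1,1,1,1,1).

∂_2: C_2 → C_1 maps a triangle to the signed sum of its edges. For instance
  ∂[v_1,v_2,v_5] = [v_2,v_5] − [v_1,v_5] + [v_1,v_2],
  ∂[v_1,v_3,v_4] = [v_3,v_4] − [v_1,v_4] + [v_1,v_3].
This gives a 18×12 integer matrix of rank 12; reducing to Smith normal form yields diagonal entries (1,1,1,1,1,1,1,1,1,1,1,2).

From H_k ≅ ker(∂_k) / im(∂_{k+1}) we obtain:

  H_0: rank C_0 − rank ∂_1 = 7 − 6 = 1, and the invariant factors of ∂_1 are all 1, so H_0 = Z.
  H_1: rank ker ∂_1 − rank ∂_2 = (18 − 6) − 12 = 0, and ∂_2 has invariant factor 2 > 1, so H_1 = Z/2.
  H_2: rank ker ∂_2 − rank ∂_3 = (12 − 12) − 0 = 0, and there is no ∂_3, so H_2 = 0.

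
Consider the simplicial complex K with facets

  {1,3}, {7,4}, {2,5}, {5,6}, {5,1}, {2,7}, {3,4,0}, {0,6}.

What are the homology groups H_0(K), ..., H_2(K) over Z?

K has 8 vertices, 10 edges, 1 triangle.
rank ∂_0 = 0, rank ∂_1 = 7 ⇒ b_0 = 8 − 0 − 7 = 1; all invariant factors of ∂_1 are 1 so no torsion. So H_0 = Z.
rank ∂_1 = 7, rank ∂_2 = 1 ⇒ b_1 = 10 − 7 − 1 = 2; all invariant factors of ∂_2 are 1 so no torsion. So H_1 = Z^2.
rank ∂_2 = 1, rank ∂_3 = 0 ⇒ b_2 = 1 − 1 − 0 = 0. So H_2 = 0.

H_0 = Z,  H_1 = Z^2,  H_2 = 0.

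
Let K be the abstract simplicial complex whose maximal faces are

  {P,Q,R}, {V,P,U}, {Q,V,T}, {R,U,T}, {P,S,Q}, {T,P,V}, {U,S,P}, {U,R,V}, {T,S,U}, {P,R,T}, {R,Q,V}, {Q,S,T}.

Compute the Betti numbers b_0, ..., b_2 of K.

Take the total order P < Q < R < S < T < U < V on the vertex set. Then K (dimension 2) consists of the simplices:

  0-simplices (7): P, Q, R, S, T, U, V
  1-simplices (18): PQ, PR, PS, PT, PU, PV, QR, QS, QT, QV, RT, RU, RV, ST, SU, TU, TV, UV
  2-simplices (12): PQR, PQS, PRT, PSU, PTV, PUV, QRV, QST, QTV, RTU, RUV, STU

so the chain groups are C_0 ≅ Z^7, C_1 ≅ Z^18, C_2 ≅ Z^12.

∂_1: C_1 → C_0 sends each edge [p,q] (with p < q) to q − p.
As a 7×18 matrix over Z this has rank 6, with invariant factors (1,1,1,1,1,1).

The boundary map ∂_2: C_2 → C_1 maps a triangle to the signed sum of its edges. For instance
  ∂STU = TU − SU + ST,
  ∂PUV = UV − PV + PU.
The resulting 18×12 matrix has rank 12, and its Smith normal form has invariant factors (1,1,1,1,1,1,1,1,1,1,1,2).

Computing H_k = (kernel of ∂_k) / (image of ∂_{k+1}):

  H_0: rank C_0 − rank ∂_1 = 7 − 6 = 1, and the invariant factors of ∂_1 are all 1, so H_0 ≅ Z.
  H_1: rank ker ∂_1 − rank ∂_2 = (18 − 6) − 12 = 0, and ∂_2 has invariant factor 2 > 1, so H_1 ≅ Z/2Z.
  H_2: rank ker ∂_2 − rank ∂_3 = (12 − 12) − 0 = 0, and there is no ∂_3, so H_2 ≅ 0.

As a check, the Euler characteristic is 7 − 18 + 12 = 1, which agrees with 1 − 0 + 0 = 1.

Hence the Betti numbers are b_0 = 1, b_1 = 0, b_2 = 0.

b_0 = 1, b_1 = 0, b_2 = 0.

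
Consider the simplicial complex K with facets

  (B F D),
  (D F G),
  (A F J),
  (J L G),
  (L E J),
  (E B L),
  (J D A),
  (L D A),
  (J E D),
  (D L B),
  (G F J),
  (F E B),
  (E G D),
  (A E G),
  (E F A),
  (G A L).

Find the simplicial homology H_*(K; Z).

H_0 ≅ Z,  H_1 ≅ Z^2,  H_2 ≅ Z.

Fix the vertex order A < B < D < E < F < G < J < L and write every simplex with vertices in increasing order. Then dim K = 2 and the simplices of K are:

  0-simplices (8): A, B, D, E, F, G, J, L
  1-simplices (24): AD, AE, AF, AG, AJ, AL, BD, BE, BF, BL, DE, DF, DG, DJ, DL, EF, EG, EJ, EL, FG, FJ, GJ, GL, JL
  2-simplices (16): ADJ, ADL, AEF, AEG, AFJ, AGL, BDF, BDL, BEF, BEL, DEG, DEJ, DFG, EJL, FGJ, GJL

giving chain groups C_0 ≅ Z^8, C_1 ≅ Z^24, C_2 ≅ Z^16.

The boundary map ∂_1: C_1 → C_0 maps an edge to its endpoints' difference, ∂[p,q] = q − p. For instance
  ∂BD = D − B.
This gives a 8×24 integer matrix of rank 7; reducing to Smith normal form yields diagonal entries (1,1,1,1,1,1,1).

Boundary ∂_2: C_2 → C_1 acts by ∂[p,q,r] = [q,r] − [p,r] + [p,q]. For instance
  ∂AEG = EG − AG + AE,
  ∂BDF = DF − BF + BD.
This gives a 24×16 integer matrix of rank 15; reducing to Smith normal form yields diagonal entries (1,1,1,1,1,1,1,1,1,1,1,1,1,1,1).

Computing H_k = (kernel of ∂_k) / (image of ∂_{k+1}):

  H_0: rank C_0 − rank ∂_1 = 8 − 7 = 1, and the invariant factors of ∂_1 are all 1, so H_0 = Z.
  H_1: rank ker ∂_1 − rank ∂_2 = (24 − 7) − 15 = 2, and the invariant factors of ∂_2 are all 1, so H_1 = Z^2.
  H_2: rank ker ∂_2 − rank ∂_3 = (16 − 15) − 0 = 1, and there is no ∂_3, so H_2 = Z.

(K is a triangulation of the torus T^2.)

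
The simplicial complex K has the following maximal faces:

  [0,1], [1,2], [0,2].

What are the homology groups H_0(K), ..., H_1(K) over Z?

H_0 = Z,  H_1 = Z.

Order the vertices as 0 < 1 < 2. Listing each simplex with vertices in this order, K has dimension 1 with simplices:

  0-simplices (3): [0], [1], [2]
  1-simplices (3): [0,1], [0,2], [1,2]

so the chain groups are C_0 ≅ Z^3, C_1 ≅ Z^3.

Boundary ∂_1: C_1 → C_0 is given by ∂[p,q] = [q] − [p]. For instance
  ∂[0,1] = [1] − [0].
The resulting 3×3 matrix has rank 2, and its Smith normal form has invariant factors (1,1).

Computing H_k = (kernel of ∂_k) / (image of ∂_{k+1}):

  H_0: rank C_0 − rank ∂_1 = 3 − 2 = 1, and the invariant factors of ∂_1 are all 1, so H_0 ≅ Z.
  H_1: rank ker ∂_1 − rank ∂_2 = (3 − 2) − 0 = 1, and there is no ∂_2, so H_1 ≅ Z.

(K is a triangulation of the circle S^1.)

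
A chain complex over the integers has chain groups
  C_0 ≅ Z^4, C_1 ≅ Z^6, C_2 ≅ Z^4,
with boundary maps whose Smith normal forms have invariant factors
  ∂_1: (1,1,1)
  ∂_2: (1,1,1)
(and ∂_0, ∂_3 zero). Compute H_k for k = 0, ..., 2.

H_0: b_0 = 4 − 0 − 3 = 1; torsion from ∂_1 factors > 1: none. So H_0 ≅ Z.
H_1: b_1 = 6 − 3 − 3 = 0; torsion from ∂_2 factors > 1: none. So H_1 ≅ 0.
H_2: b_2 = 4 − 3 − 0 = 1; torsion from ∂_3 factors > 1: none. So H_2 ≅ Z.

H_0 ≅ Z,  H_1 = 0,  H_2 ≅ Z.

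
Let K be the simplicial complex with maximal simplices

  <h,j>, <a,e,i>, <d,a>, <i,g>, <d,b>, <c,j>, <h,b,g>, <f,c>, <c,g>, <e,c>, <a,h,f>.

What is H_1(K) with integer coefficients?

H_1 ≅ Z^5.

K has 10 vertices, 17 edges, 3 triangles.
rank ∂_1 = 9, rank ∂_2 = 3 ⇒ b_1 = 17 − 9 − 3 = 5; all invariant factors of ∂_2 are 1 so no torsion. So H_1 ≅ Z^5.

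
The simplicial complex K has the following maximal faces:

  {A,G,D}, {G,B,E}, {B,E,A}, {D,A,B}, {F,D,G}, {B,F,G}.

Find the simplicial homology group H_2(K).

H_2 = 0.

Take the total order A < B < D < E < F < G on the vertex set. Then K (dimension 2) consists of the simplices:

  0-simplices (6): A, B, D, E, F, G
  1-simplices (12): AB, AD, AE, AG, BD, BE, BF, BG, DF, DG, EG, FG
  2-simplices (6): ABD, ABE, ADG, BEG, BFG, DFG

giving chain groups C_0 ≅ Z^6, C_1 ≅ Z^12, C_2 ≅ Z^6.

The boundary map ∂_1: C_1 → C_0 sends each edge [p,q] (with p < q) to q − p. For instance
  ∂DF = F − D.
The resulting 6×12 matrix has rank 5, and its Smith normal form has invariant factors (1,1,1,1,1).

Boundary ∂_2: C_2 → C_1 maps a triangle to the signed sum of its edges. For instance
  ∂BEG = EG − BG + BE,
  ∂ABD = BD − AD + AB.
As a 12×6 matrix over Z this has rank 6, with invariant factors (1,1,1,1,1,1).

From H_k ≅ ker(∂_k) / im(∂_{k+1}) we obtain:

  H_2: rank ker ∂_2 − rank ∂_3 = (6 − 6) − 0 = 0, and there is no ∂_3, so H_2 ≅ 0.

(K is a triangulation of the cylinder S^1 x I.)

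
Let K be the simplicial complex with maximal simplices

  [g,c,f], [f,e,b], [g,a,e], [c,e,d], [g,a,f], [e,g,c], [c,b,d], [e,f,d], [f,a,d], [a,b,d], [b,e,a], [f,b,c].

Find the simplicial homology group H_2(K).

We work with the vertex ordering a < b < c < d < e < f < g. The simplices of K, each written with vertices in increasing order, are:

  0-simplices (7): a, b, c, d, e, f, g
  1-simplices (18): ab, ad, ae, af, ag, bc, bd, be, bf, cd, ce, cf, cg, de, df, ef, eg, fg
  2-simplices (12): abd, abe, adf, aeg, afg, bcd, bcf, bef, cde, ceg, cfg, def

giving chain groups C_0 ≅ Z^7, C_1 ≅ Z^18, C_2 ≅ Z^12.

∂_1: C_1 → C_0 is given by ∂[p,q] = [q] − [p].
The 7×18 boundary matrix has rank 6 and Smith normal form diag(1,1,1,1,1,1).

∂_2: C_2 → C_1 acts by ∂[p,q,r] = [q,r] − [p,r] + [p,q]. For instance
  ∂ceg = eg − cg + ce,
  ∂adf = df − af + ad.
The resulting 18×12 matrix has rank 12, and its Smith normal form has invariant factors (1,1,1,1,1,1,1,1,1,1,1,2).

Reading off H_k = ker ∂_k / im ∂_{k+1}:

  H_2: rank ker ∂_2 − rank ∂_3 = (12 − 12) − 0 = 0, and there is no ∂_3, so H_2 ≅ 0.

H_2 = 0.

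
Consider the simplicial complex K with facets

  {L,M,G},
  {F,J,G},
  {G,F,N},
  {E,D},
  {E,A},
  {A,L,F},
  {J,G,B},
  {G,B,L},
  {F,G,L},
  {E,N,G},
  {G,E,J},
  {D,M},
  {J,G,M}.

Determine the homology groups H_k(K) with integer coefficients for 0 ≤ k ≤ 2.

H_0 ≅ Z,  H_1 ≅ Z^2,  H_2 = 0.

Order the vertices as A < B < D < E < F < G < J < L < M < N. Listing each simplex with vertices in this order, K has dimension 2 with simplices:

  0-simplices (10): A, B, D, E, F, G, J, L, M, N
  1-simplices (21): AE, AF, AL, BG, BJ, BL, DE, DM, EG, EJ, EN, FG, FJ, FL, FN, GJ, GL, GM, GN, JM, LM
  2-simplices (10): AFL, BGJ, BGL, EGJ, EGN, FGJ, FGL, FGN, GJM, GLM

so the chain groups are C_0 ≅ Z^10, C_1 ≅ Z^21, C_2 ≅ Z^10.

∂_1: C_1 → C_0 sends each edge [p,q] (with p < q) to q − p. For instance
  ∂DE = E − D.
The 10×21 boundary matrix has rank 9 and Smith normal form diag(1,1,1,1,1,1,1,1,1).

∂_2: C_2 → C_1 maps a triangle to the signed sum of its edges. For instance
  ∂FGL = GL − FL + FG,
  ∂BGJ = GJ − BJ + BG.
The resulting 21×10 matrix has rank 10, and its Smith normal form has invariant factors (1,1,1,1,1,1,1,1,1,1).

Reading off H_k = ker ∂_k / im ∂_{k+1}:

  H_0: rank C_0 − rank ∂_1 = 10 − 9 = 1, and the invariant factors of ∂_1 are all 1, so H_0 ≅ Z.
  H_1: rank ker ∂_1 − rank ∂_2 = (21 − 9) − 10 = 2, and the invariant factors of ∂_2 are all 1, so H_1 ≅ Z^2.
  H_2: rank ker ∂_2 − rank ∂_3 = (10 − 10) − 0 = 0, and there is no ∂_3, so H_2 ≅ 0.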